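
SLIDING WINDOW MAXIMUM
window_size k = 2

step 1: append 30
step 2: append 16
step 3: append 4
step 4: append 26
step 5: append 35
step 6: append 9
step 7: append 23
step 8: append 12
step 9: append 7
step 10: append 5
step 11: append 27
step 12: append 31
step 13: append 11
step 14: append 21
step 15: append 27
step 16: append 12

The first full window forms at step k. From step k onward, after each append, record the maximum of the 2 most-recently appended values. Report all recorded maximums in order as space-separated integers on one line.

Answer: 30 16 26 35 35 23 23 12 7 27 31 31 21 27 27

Derivation:
step 1: append 30 -> window=[30] (not full yet)
step 2: append 16 -> window=[30, 16] -> max=30
step 3: append 4 -> window=[16, 4] -> max=16
step 4: append 26 -> window=[4, 26] -> max=26
step 5: append 35 -> window=[26, 35] -> max=35
step 6: append 9 -> window=[35, 9] -> max=35
step 7: append 23 -> window=[9, 23] -> max=23
step 8: append 12 -> window=[23, 12] -> max=23
step 9: append 7 -> window=[12, 7] -> max=12
step 10: append 5 -> window=[7, 5] -> max=7
step 11: append 27 -> window=[5, 27] -> max=27
step 12: append 31 -> window=[27, 31] -> max=31
step 13: append 11 -> window=[31, 11] -> max=31
step 14: append 21 -> window=[11, 21] -> max=21
step 15: append 27 -> window=[21, 27] -> max=27
step 16: append 12 -> window=[27, 12] -> max=27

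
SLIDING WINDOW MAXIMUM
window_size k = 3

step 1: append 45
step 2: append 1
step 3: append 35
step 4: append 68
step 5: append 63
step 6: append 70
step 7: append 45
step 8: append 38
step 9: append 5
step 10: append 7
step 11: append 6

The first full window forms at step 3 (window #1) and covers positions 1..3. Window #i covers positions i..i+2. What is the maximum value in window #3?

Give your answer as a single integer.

Answer: 68

Derivation:
step 1: append 45 -> window=[45] (not full yet)
step 2: append 1 -> window=[45, 1] (not full yet)
step 3: append 35 -> window=[45, 1, 35] -> max=45
step 4: append 68 -> window=[1, 35, 68] -> max=68
step 5: append 63 -> window=[35, 68, 63] -> max=68
Window #3 max = 68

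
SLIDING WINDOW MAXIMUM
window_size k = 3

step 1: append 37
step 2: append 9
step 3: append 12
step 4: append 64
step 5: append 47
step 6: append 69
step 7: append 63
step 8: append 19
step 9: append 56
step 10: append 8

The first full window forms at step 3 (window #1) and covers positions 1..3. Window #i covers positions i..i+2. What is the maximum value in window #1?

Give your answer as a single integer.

Answer: 37

Derivation:
step 1: append 37 -> window=[37] (not full yet)
step 2: append 9 -> window=[37, 9] (not full yet)
step 3: append 12 -> window=[37, 9, 12] -> max=37
Window #1 max = 37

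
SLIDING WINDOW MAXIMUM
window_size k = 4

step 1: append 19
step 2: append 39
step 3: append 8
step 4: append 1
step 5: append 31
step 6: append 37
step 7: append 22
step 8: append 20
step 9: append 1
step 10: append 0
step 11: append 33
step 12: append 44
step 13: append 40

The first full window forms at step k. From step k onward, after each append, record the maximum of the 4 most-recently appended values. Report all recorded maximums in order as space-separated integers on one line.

Answer: 39 39 37 37 37 37 22 33 44 44

Derivation:
step 1: append 19 -> window=[19] (not full yet)
step 2: append 39 -> window=[19, 39] (not full yet)
step 3: append 8 -> window=[19, 39, 8] (not full yet)
step 4: append 1 -> window=[19, 39, 8, 1] -> max=39
step 5: append 31 -> window=[39, 8, 1, 31] -> max=39
step 6: append 37 -> window=[8, 1, 31, 37] -> max=37
step 7: append 22 -> window=[1, 31, 37, 22] -> max=37
step 8: append 20 -> window=[31, 37, 22, 20] -> max=37
step 9: append 1 -> window=[37, 22, 20, 1] -> max=37
step 10: append 0 -> window=[22, 20, 1, 0] -> max=22
step 11: append 33 -> window=[20, 1, 0, 33] -> max=33
step 12: append 44 -> window=[1, 0, 33, 44] -> max=44
step 13: append 40 -> window=[0, 33, 44, 40] -> max=44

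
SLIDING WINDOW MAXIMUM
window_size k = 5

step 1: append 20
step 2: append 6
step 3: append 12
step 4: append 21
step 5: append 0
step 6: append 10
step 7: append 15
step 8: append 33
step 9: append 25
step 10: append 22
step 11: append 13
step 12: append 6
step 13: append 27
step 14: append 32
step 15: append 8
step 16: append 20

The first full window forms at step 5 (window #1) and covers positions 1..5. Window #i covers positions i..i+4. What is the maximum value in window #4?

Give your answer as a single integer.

step 1: append 20 -> window=[20] (not full yet)
step 2: append 6 -> window=[20, 6] (not full yet)
step 3: append 12 -> window=[20, 6, 12] (not full yet)
step 4: append 21 -> window=[20, 6, 12, 21] (not full yet)
step 5: append 0 -> window=[20, 6, 12, 21, 0] -> max=21
step 6: append 10 -> window=[6, 12, 21, 0, 10] -> max=21
step 7: append 15 -> window=[12, 21, 0, 10, 15] -> max=21
step 8: append 33 -> window=[21, 0, 10, 15, 33] -> max=33
Window #4 max = 33

Answer: 33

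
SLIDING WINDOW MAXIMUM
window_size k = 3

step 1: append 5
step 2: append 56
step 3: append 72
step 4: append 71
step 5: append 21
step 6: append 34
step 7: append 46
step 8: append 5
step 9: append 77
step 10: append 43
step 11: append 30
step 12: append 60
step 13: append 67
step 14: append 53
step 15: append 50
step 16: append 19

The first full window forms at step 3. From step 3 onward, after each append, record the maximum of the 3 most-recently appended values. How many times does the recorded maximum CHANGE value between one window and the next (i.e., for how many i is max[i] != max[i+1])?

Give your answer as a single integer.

step 1: append 5 -> window=[5] (not full yet)
step 2: append 56 -> window=[5, 56] (not full yet)
step 3: append 72 -> window=[5, 56, 72] -> max=72
step 4: append 71 -> window=[56, 72, 71] -> max=72
step 5: append 21 -> window=[72, 71, 21] -> max=72
step 6: append 34 -> window=[71, 21, 34] -> max=71
step 7: append 46 -> window=[21, 34, 46] -> max=46
step 8: append 5 -> window=[34, 46, 5] -> max=46
step 9: append 77 -> window=[46, 5, 77] -> max=77
step 10: append 43 -> window=[5, 77, 43] -> max=77
step 11: append 30 -> window=[77, 43, 30] -> max=77
step 12: append 60 -> window=[43, 30, 60] -> max=60
step 13: append 67 -> window=[30, 60, 67] -> max=67
step 14: append 53 -> window=[60, 67, 53] -> max=67
step 15: append 50 -> window=[67, 53, 50] -> max=67
step 16: append 19 -> window=[53, 50, 19] -> max=53
Recorded maximums: 72 72 72 71 46 46 77 77 77 60 67 67 67 53
Changes between consecutive maximums: 6

Answer: 6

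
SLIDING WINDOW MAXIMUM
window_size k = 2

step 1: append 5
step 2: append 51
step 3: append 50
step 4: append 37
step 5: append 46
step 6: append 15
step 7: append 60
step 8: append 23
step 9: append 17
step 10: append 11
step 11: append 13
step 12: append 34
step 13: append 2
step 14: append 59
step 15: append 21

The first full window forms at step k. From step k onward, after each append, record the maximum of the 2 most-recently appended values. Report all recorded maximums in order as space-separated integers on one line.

step 1: append 5 -> window=[5] (not full yet)
step 2: append 51 -> window=[5, 51] -> max=51
step 3: append 50 -> window=[51, 50] -> max=51
step 4: append 37 -> window=[50, 37] -> max=50
step 5: append 46 -> window=[37, 46] -> max=46
step 6: append 15 -> window=[46, 15] -> max=46
step 7: append 60 -> window=[15, 60] -> max=60
step 8: append 23 -> window=[60, 23] -> max=60
step 9: append 17 -> window=[23, 17] -> max=23
step 10: append 11 -> window=[17, 11] -> max=17
step 11: append 13 -> window=[11, 13] -> max=13
step 12: append 34 -> window=[13, 34] -> max=34
step 13: append 2 -> window=[34, 2] -> max=34
step 14: append 59 -> window=[2, 59] -> max=59
step 15: append 21 -> window=[59, 21] -> max=59

Answer: 51 51 50 46 46 60 60 23 17 13 34 34 59 59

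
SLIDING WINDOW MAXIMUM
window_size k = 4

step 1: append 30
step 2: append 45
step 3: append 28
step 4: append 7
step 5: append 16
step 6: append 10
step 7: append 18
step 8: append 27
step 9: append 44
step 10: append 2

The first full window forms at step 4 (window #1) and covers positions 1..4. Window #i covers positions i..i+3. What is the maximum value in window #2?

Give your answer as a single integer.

step 1: append 30 -> window=[30] (not full yet)
step 2: append 45 -> window=[30, 45] (not full yet)
step 3: append 28 -> window=[30, 45, 28] (not full yet)
step 4: append 7 -> window=[30, 45, 28, 7] -> max=45
step 5: append 16 -> window=[45, 28, 7, 16] -> max=45
Window #2 max = 45

Answer: 45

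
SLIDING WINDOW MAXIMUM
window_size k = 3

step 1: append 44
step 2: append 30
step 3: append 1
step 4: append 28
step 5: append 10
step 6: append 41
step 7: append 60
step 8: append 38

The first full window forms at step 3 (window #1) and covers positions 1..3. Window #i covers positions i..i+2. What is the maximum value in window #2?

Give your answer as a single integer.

step 1: append 44 -> window=[44] (not full yet)
step 2: append 30 -> window=[44, 30] (not full yet)
step 3: append 1 -> window=[44, 30, 1] -> max=44
step 4: append 28 -> window=[30, 1, 28] -> max=30
Window #2 max = 30

Answer: 30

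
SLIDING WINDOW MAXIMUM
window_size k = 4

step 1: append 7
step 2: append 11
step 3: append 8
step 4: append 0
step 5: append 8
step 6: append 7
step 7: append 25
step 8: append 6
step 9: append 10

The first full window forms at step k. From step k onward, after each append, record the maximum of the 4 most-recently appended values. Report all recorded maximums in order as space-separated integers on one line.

Answer: 11 11 8 25 25 25

Derivation:
step 1: append 7 -> window=[7] (not full yet)
step 2: append 11 -> window=[7, 11] (not full yet)
step 3: append 8 -> window=[7, 11, 8] (not full yet)
step 4: append 0 -> window=[7, 11, 8, 0] -> max=11
step 5: append 8 -> window=[11, 8, 0, 8] -> max=11
step 6: append 7 -> window=[8, 0, 8, 7] -> max=8
step 7: append 25 -> window=[0, 8, 7, 25] -> max=25
step 8: append 6 -> window=[8, 7, 25, 6] -> max=25
step 9: append 10 -> window=[7, 25, 6, 10] -> max=25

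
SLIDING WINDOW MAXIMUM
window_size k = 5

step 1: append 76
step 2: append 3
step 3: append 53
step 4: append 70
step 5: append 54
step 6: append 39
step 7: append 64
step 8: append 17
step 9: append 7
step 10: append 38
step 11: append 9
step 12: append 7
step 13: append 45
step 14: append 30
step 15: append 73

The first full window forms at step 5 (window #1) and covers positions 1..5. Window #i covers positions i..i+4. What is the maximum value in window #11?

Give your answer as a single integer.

step 1: append 76 -> window=[76] (not full yet)
step 2: append 3 -> window=[76, 3] (not full yet)
step 3: append 53 -> window=[76, 3, 53] (not full yet)
step 4: append 70 -> window=[76, 3, 53, 70] (not full yet)
step 5: append 54 -> window=[76, 3, 53, 70, 54] -> max=76
step 6: append 39 -> window=[3, 53, 70, 54, 39] -> max=70
step 7: append 64 -> window=[53, 70, 54, 39, 64] -> max=70
step 8: append 17 -> window=[70, 54, 39, 64, 17] -> max=70
step 9: append 7 -> window=[54, 39, 64, 17, 7] -> max=64
step 10: append 38 -> window=[39, 64, 17, 7, 38] -> max=64
step 11: append 9 -> window=[64, 17, 7, 38, 9] -> max=64
step 12: append 7 -> window=[17, 7, 38, 9, 7] -> max=38
step 13: append 45 -> window=[7, 38, 9, 7, 45] -> max=45
step 14: append 30 -> window=[38, 9, 7, 45, 30] -> max=45
step 15: append 73 -> window=[9, 7, 45, 30, 73] -> max=73
Window #11 max = 73

Answer: 73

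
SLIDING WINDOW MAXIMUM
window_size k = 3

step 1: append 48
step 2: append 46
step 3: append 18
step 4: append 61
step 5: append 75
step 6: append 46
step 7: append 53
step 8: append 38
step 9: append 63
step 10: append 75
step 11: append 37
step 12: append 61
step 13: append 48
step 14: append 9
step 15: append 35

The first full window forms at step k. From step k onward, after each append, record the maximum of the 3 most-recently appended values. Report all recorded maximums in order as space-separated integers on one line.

step 1: append 48 -> window=[48] (not full yet)
step 2: append 46 -> window=[48, 46] (not full yet)
step 3: append 18 -> window=[48, 46, 18] -> max=48
step 4: append 61 -> window=[46, 18, 61] -> max=61
step 5: append 75 -> window=[18, 61, 75] -> max=75
step 6: append 46 -> window=[61, 75, 46] -> max=75
step 7: append 53 -> window=[75, 46, 53] -> max=75
step 8: append 38 -> window=[46, 53, 38] -> max=53
step 9: append 63 -> window=[53, 38, 63] -> max=63
step 10: append 75 -> window=[38, 63, 75] -> max=75
step 11: append 37 -> window=[63, 75, 37] -> max=75
step 12: append 61 -> window=[75, 37, 61] -> max=75
step 13: append 48 -> window=[37, 61, 48] -> max=61
step 14: append 9 -> window=[61, 48, 9] -> max=61
step 15: append 35 -> window=[48, 9, 35] -> max=48

Answer: 48 61 75 75 75 53 63 75 75 75 61 61 48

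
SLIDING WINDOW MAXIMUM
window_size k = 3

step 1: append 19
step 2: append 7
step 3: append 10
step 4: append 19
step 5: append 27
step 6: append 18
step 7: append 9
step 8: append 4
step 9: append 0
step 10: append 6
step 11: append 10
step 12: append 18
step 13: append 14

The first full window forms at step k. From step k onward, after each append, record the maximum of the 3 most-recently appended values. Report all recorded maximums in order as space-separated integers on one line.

Answer: 19 19 27 27 27 18 9 6 10 18 18

Derivation:
step 1: append 19 -> window=[19] (not full yet)
step 2: append 7 -> window=[19, 7] (not full yet)
step 3: append 10 -> window=[19, 7, 10] -> max=19
step 4: append 19 -> window=[7, 10, 19] -> max=19
step 5: append 27 -> window=[10, 19, 27] -> max=27
step 6: append 18 -> window=[19, 27, 18] -> max=27
step 7: append 9 -> window=[27, 18, 9] -> max=27
step 8: append 4 -> window=[18, 9, 4] -> max=18
step 9: append 0 -> window=[9, 4, 0] -> max=9
step 10: append 6 -> window=[4, 0, 6] -> max=6
step 11: append 10 -> window=[0, 6, 10] -> max=10
step 12: append 18 -> window=[6, 10, 18] -> max=18
step 13: append 14 -> window=[10, 18, 14] -> max=18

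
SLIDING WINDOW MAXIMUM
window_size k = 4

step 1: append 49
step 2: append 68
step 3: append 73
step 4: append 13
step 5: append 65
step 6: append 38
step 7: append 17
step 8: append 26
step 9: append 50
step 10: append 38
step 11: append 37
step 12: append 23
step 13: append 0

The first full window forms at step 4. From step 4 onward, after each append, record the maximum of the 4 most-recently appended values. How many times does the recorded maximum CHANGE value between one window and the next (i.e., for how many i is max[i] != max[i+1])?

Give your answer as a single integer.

step 1: append 49 -> window=[49] (not full yet)
step 2: append 68 -> window=[49, 68] (not full yet)
step 3: append 73 -> window=[49, 68, 73] (not full yet)
step 4: append 13 -> window=[49, 68, 73, 13] -> max=73
step 5: append 65 -> window=[68, 73, 13, 65] -> max=73
step 6: append 38 -> window=[73, 13, 65, 38] -> max=73
step 7: append 17 -> window=[13, 65, 38, 17] -> max=65
step 8: append 26 -> window=[65, 38, 17, 26] -> max=65
step 9: append 50 -> window=[38, 17, 26, 50] -> max=50
step 10: append 38 -> window=[17, 26, 50, 38] -> max=50
step 11: append 37 -> window=[26, 50, 38, 37] -> max=50
step 12: append 23 -> window=[50, 38, 37, 23] -> max=50
step 13: append 0 -> window=[38, 37, 23, 0] -> max=38
Recorded maximums: 73 73 73 65 65 50 50 50 50 38
Changes between consecutive maximums: 3

Answer: 3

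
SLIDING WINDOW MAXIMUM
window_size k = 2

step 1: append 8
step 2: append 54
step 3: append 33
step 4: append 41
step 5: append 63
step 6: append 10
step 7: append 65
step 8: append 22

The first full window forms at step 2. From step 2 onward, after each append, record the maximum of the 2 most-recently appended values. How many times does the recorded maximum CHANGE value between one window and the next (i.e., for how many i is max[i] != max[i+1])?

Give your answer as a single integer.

Answer: 3

Derivation:
step 1: append 8 -> window=[8] (not full yet)
step 2: append 54 -> window=[8, 54] -> max=54
step 3: append 33 -> window=[54, 33] -> max=54
step 4: append 41 -> window=[33, 41] -> max=41
step 5: append 63 -> window=[41, 63] -> max=63
step 6: append 10 -> window=[63, 10] -> max=63
step 7: append 65 -> window=[10, 65] -> max=65
step 8: append 22 -> window=[65, 22] -> max=65
Recorded maximums: 54 54 41 63 63 65 65
Changes between consecutive maximums: 3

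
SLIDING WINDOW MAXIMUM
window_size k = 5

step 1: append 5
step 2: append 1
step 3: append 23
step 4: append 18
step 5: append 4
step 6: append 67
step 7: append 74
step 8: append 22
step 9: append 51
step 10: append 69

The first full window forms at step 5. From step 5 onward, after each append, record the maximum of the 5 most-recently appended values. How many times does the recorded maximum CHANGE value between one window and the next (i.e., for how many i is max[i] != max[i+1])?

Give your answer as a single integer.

step 1: append 5 -> window=[5] (not full yet)
step 2: append 1 -> window=[5, 1] (not full yet)
step 3: append 23 -> window=[5, 1, 23] (not full yet)
step 4: append 18 -> window=[5, 1, 23, 18] (not full yet)
step 5: append 4 -> window=[5, 1, 23, 18, 4] -> max=23
step 6: append 67 -> window=[1, 23, 18, 4, 67] -> max=67
step 7: append 74 -> window=[23, 18, 4, 67, 74] -> max=74
step 8: append 22 -> window=[18, 4, 67, 74, 22] -> max=74
step 9: append 51 -> window=[4, 67, 74, 22, 51] -> max=74
step 10: append 69 -> window=[67, 74, 22, 51, 69] -> max=74
Recorded maximums: 23 67 74 74 74 74
Changes between consecutive maximums: 2

Answer: 2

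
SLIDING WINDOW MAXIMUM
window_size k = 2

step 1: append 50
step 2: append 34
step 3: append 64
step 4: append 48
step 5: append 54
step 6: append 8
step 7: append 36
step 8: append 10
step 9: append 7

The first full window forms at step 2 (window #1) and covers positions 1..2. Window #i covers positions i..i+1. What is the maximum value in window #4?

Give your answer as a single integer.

step 1: append 50 -> window=[50] (not full yet)
step 2: append 34 -> window=[50, 34] -> max=50
step 3: append 64 -> window=[34, 64] -> max=64
step 4: append 48 -> window=[64, 48] -> max=64
step 5: append 54 -> window=[48, 54] -> max=54
Window #4 max = 54

Answer: 54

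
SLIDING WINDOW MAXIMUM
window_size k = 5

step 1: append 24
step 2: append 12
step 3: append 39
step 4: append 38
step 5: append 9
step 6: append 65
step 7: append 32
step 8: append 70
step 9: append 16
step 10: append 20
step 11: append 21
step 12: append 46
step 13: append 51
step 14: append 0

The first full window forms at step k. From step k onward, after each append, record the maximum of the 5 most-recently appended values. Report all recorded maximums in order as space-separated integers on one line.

step 1: append 24 -> window=[24] (not full yet)
step 2: append 12 -> window=[24, 12] (not full yet)
step 3: append 39 -> window=[24, 12, 39] (not full yet)
step 4: append 38 -> window=[24, 12, 39, 38] (not full yet)
step 5: append 9 -> window=[24, 12, 39, 38, 9] -> max=39
step 6: append 65 -> window=[12, 39, 38, 9, 65] -> max=65
step 7: append 32 -> window=[39, 38, 9, 65, 32] -> max=65
step 8: append 70 -> window=[38, 9, 65, 32, 70] -> max=70
step 9: append 16 -> window=[9, 65, 32, 70, 16] -> max=70
step 10: append 20 -> window=[65, 32, 70, 16, 20] -> max=70
step 11: append 21 -> window=[32, 70, 16, 20, 21] -> max=70
step 12: append 46 -> window=[70, 16, 20, 21, 46] -> max=70
step 13: append 51 -> window=[16, 20, 21, 46, 51] -> max=51
step 14: append 0 -> window=[20, 21, 46, 51, 0] -> max=51

Answer: 39 65 65 70 70 70 70 70 51 51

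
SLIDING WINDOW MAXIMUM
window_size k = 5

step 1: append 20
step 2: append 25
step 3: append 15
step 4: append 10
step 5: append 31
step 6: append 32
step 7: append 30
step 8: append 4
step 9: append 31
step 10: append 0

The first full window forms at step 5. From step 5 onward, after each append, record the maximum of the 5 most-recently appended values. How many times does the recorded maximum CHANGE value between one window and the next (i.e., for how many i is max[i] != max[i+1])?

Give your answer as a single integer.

Answer: 1

Derivation:
step 1: append 20 -> window=[20] (not full yet)
step 2: append 25 -> window=[20, 25] (not full yet)
step 3: append 15 -> window=[20, 25, 15] (not full yet)
step 4: append 10 -> window=[20, 25, 15, 10] (not full yet)
step 5: append 31 -> window=[20, 25, 15, 10, 31] -> max=31
step 6: append 32 -> window=[25, 15, 10, 31, 32] -> max=32
step 7: append 30 -> window=[15, 10, 31, 32, 30] -> max=32
step 8: append 4 -> window=[10, 31, 32, 30, 4] -> max=32
step 9: append 31 -> window=[31, 32, 30, 4, 31] -> max=32
step 10: append 0 -> window=[32, 30, 4, 31, 0] -> max=32
Recorded maximums: 31 32 32 32 32 32
Changes between consecutive maximums: 1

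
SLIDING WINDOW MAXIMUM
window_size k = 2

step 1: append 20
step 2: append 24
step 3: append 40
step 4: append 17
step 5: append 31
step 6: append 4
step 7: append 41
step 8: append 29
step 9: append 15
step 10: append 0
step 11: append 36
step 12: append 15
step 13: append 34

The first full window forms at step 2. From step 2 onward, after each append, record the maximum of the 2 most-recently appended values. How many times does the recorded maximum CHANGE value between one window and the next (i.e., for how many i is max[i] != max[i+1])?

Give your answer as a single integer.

Answer: 7

Derivation:
step 1: append 20 -> window=[20] (not full yet)
step 2: append 24 -> window=[20, 24] -> max=24
step 3: append 40 -> window=[24, 40] -> max=40
step 4: append 17 -> window=[40, 17] -> max=40
step 5: append 31 -> window=[17, 31] -> max=31
step 6: append 4 -> window=[31, 4] -> max=31
step 7: append 41 -> window=[4, 41] -> max=41
step 8: append 29 -> window=[41, 29] -> max=41
step 9: append 15 -> window=[29, 15] -> max=29
step 10: append 0 -> window=[15, 0] -> max=15
step 11: append 36 -> window=[0, 36] -> max=36
step 12: append 15 -> window=[36, 15] -> max=36
step 13: append 34 -> window=[15, 34] -> max=34
Recorded maximums: 24 40 40 31 31 41 41 29 15 36 36 34
Changes between consecutive maximums: 7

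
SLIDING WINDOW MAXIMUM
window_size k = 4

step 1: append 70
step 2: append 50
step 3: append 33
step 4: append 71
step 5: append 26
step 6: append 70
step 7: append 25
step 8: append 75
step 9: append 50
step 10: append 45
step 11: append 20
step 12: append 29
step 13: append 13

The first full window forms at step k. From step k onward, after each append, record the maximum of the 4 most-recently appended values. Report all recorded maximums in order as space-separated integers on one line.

step 1: append 70 -> window=[70] (not full yet)
step 2: append 50 -> window=[70, 50] (not full yet)
step 3: append 33 -> window=[70, 50, 33] (not full yet)
step 4: append 71 -> window=[70, 50, 33, 71] -> max=71
step 5: append 26 -> window=[50, 33, 71, 26] -> max=71
step 6: append 70 -> window=[33, 71, 26, 70] -> max=71
step 7: append 25 -> window=[71, 26, 70, 25] -> max=71
step 8: append 75 -> window=[26, 70, 25, 75] -> max=75
step 9: append 50 -> window=[70, 25, 75, 50] -> max=75
step 10: append 45 -> window=[25, 75, 50, 45] -> max=75
step 11: append 20 -> window=[75, 50, 45, 20] -> max=75
step 12: append 29 -> window=[50, 45, 20, 29] -> max=50
step 13: append 13 -> window=[45, 20, 29, 13] -> max=45

Answer: 71 71 71 71 75 75 75 75 50 45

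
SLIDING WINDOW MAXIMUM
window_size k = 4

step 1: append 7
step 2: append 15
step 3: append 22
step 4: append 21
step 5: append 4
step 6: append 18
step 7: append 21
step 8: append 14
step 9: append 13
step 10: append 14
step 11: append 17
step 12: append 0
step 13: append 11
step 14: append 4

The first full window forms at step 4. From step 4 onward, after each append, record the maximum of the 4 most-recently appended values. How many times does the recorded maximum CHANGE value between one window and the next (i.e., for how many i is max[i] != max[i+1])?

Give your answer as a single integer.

step 1: append 7 -> window=[7] (not full yet)
step 2: append 15 -> window=[7, 15] (not full yet)
step 3: append 22 -> window=[7, 15, 22] (not full yet)
step 4: append 21 -> window=[7, 15, 22, 21] -> max=22
step 5: append 4 -> window=[15, 22, 21, 4] -> max=22
step 6: append 18 -> window=[22, 21, 4, 18] -> max=22
step 7: append 21 -> window=[21, 4, 18, 21] -> max=21
step 8: append 14 -> window=[4, 18, 21, 14] -> max=21
step 9: append 13 -> window=[18, 21, 14, 13] -> max=21
step 10: append 14 -> window=[21, 14, 13, 14] -> max=21
step 11: append 17 -> window=[14, 13, 14, 17] -> max=17
step 12: append 0 -> window=[13, 14, 17, 0] -> max=17
step 13: append 11 -> window=[14, 17, 0, 11] -> max=17
step 14: append 4 -> window=[17, 0, 11, 4] -> max=17
Recorded maximums: 22 22 22 21 21 21 21 17 17 17 17
Changes between consecutive maximums: 2

Answer: 2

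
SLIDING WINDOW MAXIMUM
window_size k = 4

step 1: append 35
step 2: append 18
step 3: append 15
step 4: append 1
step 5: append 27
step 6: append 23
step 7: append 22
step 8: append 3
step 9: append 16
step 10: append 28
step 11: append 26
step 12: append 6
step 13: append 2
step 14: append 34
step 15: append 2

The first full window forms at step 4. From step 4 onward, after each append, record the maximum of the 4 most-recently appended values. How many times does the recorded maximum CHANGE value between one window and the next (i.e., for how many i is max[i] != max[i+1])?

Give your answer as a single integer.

step 1: append 35 -> window=[35] (not full yet)
step 2: append 18 -> window=[35, 18] (not full yet)
step 3: append 15 -> window=[35, 18, 15] (not full yet)
step 4: append 1 -> window=[35, 18, 15, 1] -> max=35
step 5: append 27 -> window=[18, 15, 1, 27] -> max=27
step 6: append 23 -> window=[15, 1, 27, 23] -> max=27
step 7: append 22 -> window=[1, 27, 23, 22] -> max=27
step 8: append 3 -> window=[27, 23, 22, 3] -> max=27
step 9: append 16 -> window=[23, 22, 3, 16] -> max=23
step 10: append 28 -> window=[22, 3, 16, 28] -> max=28
step 11: append 26 -> window=[3, 16, 28, 26] -> max=28
step 12: append 6 -> window=[16, 28, 26, 6] -> max=28
step 13: append 2 -> window=[28, 26, 6, 2] -> max=28
step 14: append 34 -> window=[26, 6, 2, 34] -> max=34
step 15: append 2 -> window=[6, 2, 34, 2] -> max=34
Recorded maximums: 35 27 27 27 27 23 28 28 28 28 34 34
Changes between consecutive maximums: 4

Answer: 4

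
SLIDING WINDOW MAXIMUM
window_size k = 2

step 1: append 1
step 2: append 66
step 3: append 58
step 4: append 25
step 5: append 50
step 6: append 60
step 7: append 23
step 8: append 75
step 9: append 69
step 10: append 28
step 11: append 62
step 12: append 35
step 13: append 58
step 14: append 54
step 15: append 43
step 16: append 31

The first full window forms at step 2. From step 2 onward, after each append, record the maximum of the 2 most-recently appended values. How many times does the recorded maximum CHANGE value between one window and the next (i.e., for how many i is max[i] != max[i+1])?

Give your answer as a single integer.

step 1: append 1 -> window=[1] (not full yet)
step 2: append 66 -> window=[1, 66] -> max=66
step 3: append 58 -> window=[66, 58] -> max=66
step 4: append 25 -> window=[58, 25] -> max=58
step 5: append 50 -> window=[25, 50] -> max=50
step 6: append 60 -> window=[50, 60] -> max=60
step 7: append 23 -> window=[60, 23] -> max=60
step 8: append 75 -> window=[23, 75] -> max=75
step 9: append 69 -> window=[75, 69] -> max=75
step 10: append 28 -> window=[69, 28] -> max=69
step 11: append 62 -> window=[28, 62] -> max=62
step 12: append 35 -> window=[62, 35] -> max=62
step 13: append 58 -> window=[35, 58] -> max=58
step 14: append 54 -> window=[58, 54] -> max=58
step 15: append 43 -> window=[54, 43] -> max=54
step 16: append 31 -> window=[43, 31] -> max=43
Recorded maximums: 66 66 58 50 60 60 75 75 69 62 62 58 58 54 43
Changes between consecutive maximums: 9

Answer: 9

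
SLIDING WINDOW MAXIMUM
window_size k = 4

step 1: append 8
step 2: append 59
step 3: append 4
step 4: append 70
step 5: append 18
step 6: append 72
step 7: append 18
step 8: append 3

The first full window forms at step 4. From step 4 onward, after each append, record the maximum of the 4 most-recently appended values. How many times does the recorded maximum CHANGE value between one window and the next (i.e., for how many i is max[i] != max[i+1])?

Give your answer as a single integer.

Answer: 1

Derivation:
step 1: append 8 -> window=[8] (not full yet)
step 2: append 59 -> window=[8, 59] (not full yet)
step 3: append 4 -> window=[8, 59, 4] (not full yet)
step 4: append 70 -> window=[8, 59, 4, 70] -> max=70
step 5: append 18 -> window=[59, 4, 70, 18] -> max=70
step 6: append 72 -> window=[4, 70, 18, 72] -> max=72
step 7: append 18 -> window=[70, 18, 72, 18] -> max=72
step 8: append 3 -> window=[18, 72, 18, 3] -> max=72
Recorded maximums: 70 70 72 72 72
Changes between consecutive maximums: 1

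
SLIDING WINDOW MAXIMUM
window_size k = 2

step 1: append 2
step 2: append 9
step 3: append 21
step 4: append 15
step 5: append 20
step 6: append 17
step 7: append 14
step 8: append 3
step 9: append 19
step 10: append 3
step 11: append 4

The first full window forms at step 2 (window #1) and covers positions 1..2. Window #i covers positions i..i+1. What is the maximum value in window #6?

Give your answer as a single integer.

Answer: 17

Derivation:
step 1: append 2 -> window=[2] (not full yet)
step 2: append 9 -> window=[2, 9] -> max=9
step 3: append 21 -> window=[9, 21] -> max=21
step 4: append 15 -> window=[21, 15] -> max=21
step 5: append 20 -> window=[15, 20] -> max=20
step 6: append 17 -> window=[20, 17] -> max=20
step 7: append 14 -> window=[17, 14] -> max=17
Window #6 max = 17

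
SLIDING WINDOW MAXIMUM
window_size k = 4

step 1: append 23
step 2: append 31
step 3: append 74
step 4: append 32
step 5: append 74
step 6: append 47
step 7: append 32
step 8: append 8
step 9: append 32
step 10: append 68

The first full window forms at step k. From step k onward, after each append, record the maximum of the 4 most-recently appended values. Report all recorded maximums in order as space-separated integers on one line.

step 1: append 23 -> window=[23] (not full yet)
step 2: append 31 -> window=[23, 31] (not full yet)
step 3: append 74 -> window=[23, 31, 74] (not full yet)
step 4: append 32 -> window=[23, 31, 74, 32] -> max=74
step 5: append 74 -> window=[31, 74, 32, 74] -> max=74
step 6: append 47 -> window=[74, 32, 74, 47] -> max=74
step 7: append 32 -> window=[32, 74, 47, 32] -> max=74
step 8: append 8 -> window=[74, 47, 32, 8] -> max=74
step 9: append 32 -> window=[47, 32, 8, 32] -> max=47
step 10: append 68 -> window=[32, 8, 32, 68] -> max=68

Answer: 74 74 74 74 74 47 68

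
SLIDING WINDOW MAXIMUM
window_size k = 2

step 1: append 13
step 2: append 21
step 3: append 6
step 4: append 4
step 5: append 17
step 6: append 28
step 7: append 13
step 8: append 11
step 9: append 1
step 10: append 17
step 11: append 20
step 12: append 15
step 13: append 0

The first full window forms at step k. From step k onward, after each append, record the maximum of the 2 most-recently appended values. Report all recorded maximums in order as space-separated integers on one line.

Answer: 21 21 6 17 28 28 13 11 17 20 20 15

Derivation:
step 1: append 13 -> window=[13] (not full yet)
step 2: append 21 -> window=[13, 21] -> max=21
step 3: append 6 -> window=[21, 6] -> max=21
step 4: append 4 -> window=[6, 4] -> max=6
step 5: append 17 -> window=[4, 17] -> max=17
step 6: append 28 -> window=[17, 28] -> max=28
step 7: append 13 -> window=[28, 13] -> max=28
step 8: append 11 -> window=[13, 11] -> max=13
step 9: append 1 -> window=[11, 1] -> max=11
step 10: append 17 -> window=[1, 17] -> max=17
step 11: append 20 -> window=[17, 20] -> max=20
step 12: append 15 -> window=[20, 15] -> max=20
step 13: append 0 -> window=[15, 0] -> max=15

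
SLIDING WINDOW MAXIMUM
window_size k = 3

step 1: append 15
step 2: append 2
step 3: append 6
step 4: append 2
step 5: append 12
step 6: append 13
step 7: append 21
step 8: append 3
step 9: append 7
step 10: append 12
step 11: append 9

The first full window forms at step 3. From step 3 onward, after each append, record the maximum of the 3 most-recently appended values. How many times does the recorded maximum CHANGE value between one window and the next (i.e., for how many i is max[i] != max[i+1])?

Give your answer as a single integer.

Answer: 5

Derivation:
step 1: append 15 -> window=[15] (not full yet)
step 2: append 2 -> window=[15, 2] (not full yet)
step 3: append 6 -> window=[15, 2, 6] -> max=15
step 4: append 2 -> window=[2, 6, 2] -> max=6
step 5: append 12 -> window=[6, 2, 12] -> max=12
step 6: append 13 -> window=[2, 12, 13] -> max=13
step 7: append 21 -> window=[12, 13, 21] -> max=21
step 8: append 3 -> window=[13, 21, 3] -> max=21
step 9: append 7 -> window=[21, 3, 7] -> max=21
step 10: append 12 -> window=[3, 7, 12] -> max=12
step 11: append 9 -> window=[7, 12, 9] -> max=12
Recorded maximums: 15 6 12 13 21 21 21 12 12
Changes between consecutive maximums: 5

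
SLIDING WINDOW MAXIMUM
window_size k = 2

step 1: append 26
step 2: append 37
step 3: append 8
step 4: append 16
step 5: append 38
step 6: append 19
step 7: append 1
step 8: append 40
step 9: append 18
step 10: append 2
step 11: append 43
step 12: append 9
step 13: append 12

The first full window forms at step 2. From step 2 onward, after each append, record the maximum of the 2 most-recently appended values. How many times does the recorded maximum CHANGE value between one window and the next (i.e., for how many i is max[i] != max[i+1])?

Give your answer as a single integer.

Answer: 7

Derivation:
step 1: append 26 -> window=[26] (not full yet)
step 2: append 37 -> window=[26, 37] -> max=37
step 3: append 8 -> window=[37, 8] -> max=37
step 4: append 16 -> window=[8, 16] -> max=16
step 5: append 38 -> window=[16, 38] -> max=38
step 6: append 19 -> window=[38, 19] -> max=38
step 7: append 1 -> window=[19, 1] -> max=19
step 8: append 40 -> window=[1, 40] -> max=40
step 9: append 18 -> window=[40, 18] -> max=40
step 10: append 2 -> window=[18, 2] -> max=18
step 11: append 43 -> window=[2, 43] -> max=43
step 12: append 9 -> window=[43, 9] -> max=43
step 13: append 12 -> window=[9, 12] -> max=12
Recorded maximums: 37 37 16 38 38 19 40 40 18 43 43 12
Changes between consecutive maximums: 7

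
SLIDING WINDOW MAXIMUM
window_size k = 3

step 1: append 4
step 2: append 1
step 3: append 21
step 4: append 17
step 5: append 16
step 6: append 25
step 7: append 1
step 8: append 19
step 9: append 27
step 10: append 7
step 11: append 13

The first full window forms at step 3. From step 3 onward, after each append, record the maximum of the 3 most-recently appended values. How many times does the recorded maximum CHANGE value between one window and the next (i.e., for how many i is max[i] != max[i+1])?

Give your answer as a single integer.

step 1: append 4 -> window=[4] (not full yet)
step 2: append 1 -> window=[4, 1] (not full yet)
step 3: append 21 -> window=[4, 1, 21] -> max=21
step 4: append 17 -> window=[1, 21, 17] -> max=21
step 5: append 16 -> window=[21, 17, 16] -> max=21
step 6: append 25 -> window=[17, 16, 25] -> max=25
step 7: append 1 -> window=[16, 25, 1] -> max=25
step 8: append 19 -> window=[25, 1, 19] -> max=25
step 9: append 27 -> window=[1, 19, 27] -> max=27
step 10: append 7 -> window=[19, 27, 7] -> max=27
step 11: append 13 -> window=[27, 7, 13] -> max=27
Recorded maximums: 21 21 21 25 25 25 27 27 27
Changes between consecutive maximums: 2

Answer: 2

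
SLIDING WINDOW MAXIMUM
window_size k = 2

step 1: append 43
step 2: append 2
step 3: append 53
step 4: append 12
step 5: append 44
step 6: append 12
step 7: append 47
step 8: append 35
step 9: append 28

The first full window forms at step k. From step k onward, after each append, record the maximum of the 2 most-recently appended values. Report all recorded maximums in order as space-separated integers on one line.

Answer: 43 53 53 44 44 47 47 35

Derivation:
step 1: append 43 -> window=[43] (not full yet)
step 2: append 2 -> window=[43, 2] -> max=43
step 3: append 53 -> window=[2, 53] -> max=53
step 4: append 12 -> window=[53, 12] -> max=53
step 5: append 44 -> window=[12, 44] -> max=44
step 6: append 12 -> window=[44, 12] -> max=44
step 7: append 47 -> window=[12, 47] -> max=47
step 8: append 35 -> window=[47, 35] -> max=47
step 9: append 28 -> window=[35, 28] -> max=35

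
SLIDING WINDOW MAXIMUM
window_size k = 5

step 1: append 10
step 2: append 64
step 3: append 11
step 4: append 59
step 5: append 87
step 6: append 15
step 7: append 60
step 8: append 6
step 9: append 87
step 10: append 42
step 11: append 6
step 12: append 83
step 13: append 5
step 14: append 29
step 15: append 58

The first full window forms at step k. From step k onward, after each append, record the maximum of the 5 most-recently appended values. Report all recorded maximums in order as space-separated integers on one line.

Answer: 87 87 87 87 87 87 87 87 87 83 83

Derivation:
step 1: append 10 -> window=[10] (not full yet)
step 2: append 64 -> window=[10, 64] (not full yet)
step 3: append 11 -> window=[10, 64, 11] (not full yet)
step 4: append 59 -> window=[10, 64, 11, 59] (not full yet)
step 5: append 87 -> window=[10, 64, 11, 59, 87] -> max=87
step 6: append 15 -> window=[64, 11, 59, 87, 15] -> max=87
step 7: append 60 -> window=[11, 59, 87, 15, 60] -> max=87
step 8: append 6 -> window=[59, 87, 15, 60, 6] -> max=87
step 9: append 87 -> window=[87, 15, 60, 6, 87] -> max=87
step 10: append 42 -> window=[15, 60, 6, 87, 42] -> max=87
step 11: append 6 -> window=[60, 6, 87, 42, 6] -> max=87
step 12: append 83 -> window=[6, 87, 42, 6, 83] -> max=87
step 13: append 5 -> window=[87, 42, 6, 83, 5] -> max=87
step 14: append 29 -> window=[42, 6, 83, 5, 29] -> max=83
step 15: append 58 -> window=[6, 83, 5, 29, 58] -> max=83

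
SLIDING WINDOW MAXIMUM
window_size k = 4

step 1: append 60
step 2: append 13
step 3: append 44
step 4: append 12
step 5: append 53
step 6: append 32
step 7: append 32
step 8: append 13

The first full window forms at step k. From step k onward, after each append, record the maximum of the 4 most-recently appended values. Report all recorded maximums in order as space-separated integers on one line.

Answer: 60 53 53 53 53

Derivation:
step 1: append 60 -> window=[60] (not full yet)
step 2: append 13 -> window=[60, 13] (not full yet)
step 3: append 44 -> window=[60, 13, 44] (not full yet)
step 4: append 12 -> window=[60, 13, 44, 12] -> max=60
step 5: append 53 -> window=[13, 44, 12, 53] -> max=53
step 6: append 32 -> window=[44, 12, 53, 32] -> max=53
step 7: append 32 -> window=[12, 53, 32, 32] -> max=53
step 8: append 13 -> window=[53, 32, 32, 13] -> max=53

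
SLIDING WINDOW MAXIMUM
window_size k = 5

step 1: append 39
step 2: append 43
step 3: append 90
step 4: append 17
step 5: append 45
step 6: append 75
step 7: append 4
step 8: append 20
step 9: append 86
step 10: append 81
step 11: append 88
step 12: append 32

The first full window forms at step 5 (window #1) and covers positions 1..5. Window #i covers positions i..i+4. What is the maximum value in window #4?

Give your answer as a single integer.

step 1: append 39 -> window=[39] (not full yet)
step 2: append 43 -> window=[39, 43] (not full yet)
step 3: append 90 -> window=[39, 43, 90] (not full yet)
step 4: append 17 -> window=[39, 43, 90, 17] (not full yet)
step 5: append 45 -> window=[39, 43, 90, 17, 45] -> max=90
step 6: append 75 -> window=[43, 90, 17, 45, 75] -> max=90
step 7: append 4 -> window=[90, 17, 45, 75, 4] -> max=90
step 8: append 20 -> window=[17, 45, 75, 4, 20] -> max=75
Window #4 max = 75

Answer: 75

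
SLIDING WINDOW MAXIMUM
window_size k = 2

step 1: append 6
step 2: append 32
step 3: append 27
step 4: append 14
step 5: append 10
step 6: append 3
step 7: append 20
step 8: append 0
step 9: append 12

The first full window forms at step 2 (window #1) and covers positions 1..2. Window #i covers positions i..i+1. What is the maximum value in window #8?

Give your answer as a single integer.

Answer: 12

Derivation:
step 1: append 6 -> window=[6] (not full yet)
step 2: append 32 -> window=[6, 32] -> max=32
step 3: append 27 -> window=[32, 27] -> max=32
step 4: append 14 -> window=[27, 14] -> max=27
step 5: append 10 -> window=[14, 10] -> max=14
step 6: append 3 -> window=[10, 3] -> max=10
step 7: append 20 -> window=[3, 20] -> max=20
step 8: append 0 -> window=[20, 0] -> max=20
step 9: append 12 -> window=[0, 12] -> max=12
Window #8 max = 12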